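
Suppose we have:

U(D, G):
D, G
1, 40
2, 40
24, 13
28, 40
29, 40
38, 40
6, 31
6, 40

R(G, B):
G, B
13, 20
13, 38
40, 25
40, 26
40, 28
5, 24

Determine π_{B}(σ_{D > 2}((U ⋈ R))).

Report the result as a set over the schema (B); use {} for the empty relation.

Joining U and R on G yields {(1, 40, 25), (1, 40, 26), (1, 40, 28), (2, 40, 25), (2, 40, 26), (2, 40, 28), (24, 13, 20), (24, 13, 38), (28, 40, 25), (28, 40, 26), (28, 40, 28), (29, 40, 25), (29, 40, 26), (29, 40, 28), (38, 40, 25), (38, 40, 26), (38, 40, 28), (6, 40, 25), (6, 40, 26), (6, 40, 28)}.
σ[D > 2]: keep tuples satisfying D > 2 → {(24, 13, 20), (24, 13, 38), (28, 40, 25), (28, 40, 26), (28, 40, 28), (29, 40, 25), (29, 40, 26), (29, 40, 28), (38, 40, 25), (38, 40, 26), (38, 40, 28), (6, 40, 25), (6, 40, 26), (6, 40, 28)}
π_{B} gives {20, 25, 26, 28, 38} (9 duplicate(s) eliminated).

{20, 25, 26, 28, 38}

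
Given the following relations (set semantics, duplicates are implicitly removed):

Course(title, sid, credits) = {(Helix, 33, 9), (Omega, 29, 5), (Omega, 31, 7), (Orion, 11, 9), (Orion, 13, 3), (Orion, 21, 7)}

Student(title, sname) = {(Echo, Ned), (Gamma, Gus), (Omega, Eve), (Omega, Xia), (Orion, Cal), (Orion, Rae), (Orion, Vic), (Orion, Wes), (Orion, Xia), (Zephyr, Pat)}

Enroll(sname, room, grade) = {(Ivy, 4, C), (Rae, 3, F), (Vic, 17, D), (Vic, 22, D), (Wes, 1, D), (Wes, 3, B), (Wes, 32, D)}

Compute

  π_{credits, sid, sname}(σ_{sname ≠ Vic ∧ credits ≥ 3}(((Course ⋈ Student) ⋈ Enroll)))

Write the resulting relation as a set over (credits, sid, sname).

{(3, 13, Rae), (3, 13, Wes), (7, 21, Rae), (7, 21, Wes), (9, 11, Rae), (9, 11, Wes)}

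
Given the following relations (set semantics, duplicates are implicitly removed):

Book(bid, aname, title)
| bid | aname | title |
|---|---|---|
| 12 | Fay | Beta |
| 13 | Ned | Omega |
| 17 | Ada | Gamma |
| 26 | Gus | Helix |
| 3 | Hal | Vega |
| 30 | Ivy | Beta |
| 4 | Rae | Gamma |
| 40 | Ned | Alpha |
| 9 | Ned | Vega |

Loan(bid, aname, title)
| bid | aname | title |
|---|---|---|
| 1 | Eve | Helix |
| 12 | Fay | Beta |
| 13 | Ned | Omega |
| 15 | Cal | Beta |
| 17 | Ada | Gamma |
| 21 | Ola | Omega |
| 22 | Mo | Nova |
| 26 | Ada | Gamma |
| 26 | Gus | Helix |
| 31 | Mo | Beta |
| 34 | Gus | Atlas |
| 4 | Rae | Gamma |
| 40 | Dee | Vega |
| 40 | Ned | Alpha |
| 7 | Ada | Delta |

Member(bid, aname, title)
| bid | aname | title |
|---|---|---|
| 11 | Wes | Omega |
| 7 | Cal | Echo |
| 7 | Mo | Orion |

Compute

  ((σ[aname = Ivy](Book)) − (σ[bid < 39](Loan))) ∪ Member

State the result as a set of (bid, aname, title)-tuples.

Selection aname = Ivy: {(30, Ivy, Beta)}
Selection bid < 39: {(1, Eve, Helix), (12, Fay, Beta), (13, Ned, Omega), (15, Cal, Beta), (17, Ada, Gamma), (21, Ola, Omega), (22, Mo, Nova), (26, Ada, Gamma), (26, Gus, Helix), (31, Mo, Beta), (34, Gus, Atlas), (4, Rae, Gamma), (7, Ada, Delta)}
Difference: {(30, Ivy, Beta)} with {(1, Eve, Helix), (12, Fay, Beta), (13, Ned, Omega), (15, Cal, Beta), (17, Ada, Gamma), (21, Ola, Omega), (22, Mo, Nova), (26, Ada, Gamma), (26, Gus, Helix), (31, Mo, Beta), (34, Gus, Atlas), (4, Rae, Gamma), (7, Ada, Delta)} → {(30, Ivy, Beta)}
Union: {(30, Ivy, Beta)} with {(11, Wes, Omega), (7, Cal, Echo), (7, Mo, Orion)} → {(11, Wes, Omega), (30, Ivy, Beta), (7, Cal, Echo), (7, Mo, Orion)}

{(11, Wes, Omega), (30, Ivy, Beta), (7, Cal, Echo), (7, Mo, Orion)}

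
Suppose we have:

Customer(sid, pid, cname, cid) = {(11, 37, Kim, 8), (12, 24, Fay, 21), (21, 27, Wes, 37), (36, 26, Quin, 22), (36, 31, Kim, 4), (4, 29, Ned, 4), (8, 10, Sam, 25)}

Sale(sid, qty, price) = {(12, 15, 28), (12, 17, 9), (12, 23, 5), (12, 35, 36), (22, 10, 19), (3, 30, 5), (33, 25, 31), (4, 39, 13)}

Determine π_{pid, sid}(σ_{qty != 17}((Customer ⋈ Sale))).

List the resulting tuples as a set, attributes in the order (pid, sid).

{(24, 12), (29, 4)}

Joining Customer and Sale on sid yields {(12, 24, Fay, 21, 15, 28), (12, 24, Fay, 21, 17, 9), (12, 24, Fay, 21, 23, 5), (12, 24, Fay, 21, 35, 36), (4, 29, Ned, 4, 39, 13)}.
Selection qty != 17: {(12, 24, Fay, 21, 15, 28), (12, 24, Fay, 21, 23, 5), (12, 24, Fay, 21, 35, 36), (4, 29, Ned, 4, 39, 13)}
π[pid, sid]: project onto (pid, sid) (2 duplicate(s) eliminated) → {(24, 12), (29, 4)}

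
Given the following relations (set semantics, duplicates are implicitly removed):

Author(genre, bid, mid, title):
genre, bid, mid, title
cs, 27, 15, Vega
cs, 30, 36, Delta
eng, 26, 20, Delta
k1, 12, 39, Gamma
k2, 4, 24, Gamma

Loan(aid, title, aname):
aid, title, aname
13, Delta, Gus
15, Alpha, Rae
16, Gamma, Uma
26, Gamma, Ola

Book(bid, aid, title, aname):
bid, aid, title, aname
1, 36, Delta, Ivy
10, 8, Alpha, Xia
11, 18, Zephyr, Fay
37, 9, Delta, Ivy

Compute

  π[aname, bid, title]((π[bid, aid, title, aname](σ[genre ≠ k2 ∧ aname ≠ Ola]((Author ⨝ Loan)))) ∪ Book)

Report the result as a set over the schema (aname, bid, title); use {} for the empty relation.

{(Fay, 11, Zephyr), (Gus, 26, Delta), (Gus, 30, Delta), (Ivy, 1, Delta), (Ivy, 37, Delta), (Uma, 12, Gamma), (Xia, 10, Alpha)}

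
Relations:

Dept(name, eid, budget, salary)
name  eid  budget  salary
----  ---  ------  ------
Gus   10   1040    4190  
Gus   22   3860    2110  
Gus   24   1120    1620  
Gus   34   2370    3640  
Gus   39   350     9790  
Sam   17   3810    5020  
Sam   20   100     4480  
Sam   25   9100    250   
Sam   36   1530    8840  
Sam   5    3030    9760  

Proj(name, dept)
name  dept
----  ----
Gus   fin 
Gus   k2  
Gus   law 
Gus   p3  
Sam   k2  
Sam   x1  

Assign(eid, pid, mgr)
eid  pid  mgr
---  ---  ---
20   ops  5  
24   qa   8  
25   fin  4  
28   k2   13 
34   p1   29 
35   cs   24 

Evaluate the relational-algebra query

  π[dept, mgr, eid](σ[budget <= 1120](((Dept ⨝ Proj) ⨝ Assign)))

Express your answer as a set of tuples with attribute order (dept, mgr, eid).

{(fin, 8, 24), (k2, 5, 20), (k2, 8, 24), (law, 8, 24), (p3, 8, 24), (x1, 5, 20)}

Dept ⋈ Proj (natural join on name): {(Gus, 10, 1040, 4190, fin), (Gus, 10, 1040, 4190, k2), (Gus, 10, 1040, 4190, law), (Gus, 10, 1040, 4190, p3), (Gus, 22, 3860, 2110, fin), (Gus, 22, 3860, 2110, k2), (Gus, 22, 3860, 2110, law), (Gus, 22, 3860, 2110, p3), (Gus, 24, 1120, 1620, fin), (Gus, 24, 1120, 1620, k2), (Gus, 24, 1120, 1620, law), (Gus, 24, 1120, 1620, p3), (Gus, 34, 2370, 3640, fin), (Gus, 34, 2370, 3640, k2), (Gus, 34, 2370, 3640, law), (Gus, 34, 2370, 3640, p3), (Gus, 39, 350, 9790, fin), (Gus, 39, 350, 9790, k2), (Gus, 39, 350, 9790, law), (Gus, 39, 350, 9790, p3), (Sam, 17, 3810, 5020, k2), (Sam, 17, 3810, 5020, x1), (Sam, 20, 100, 4480, k2), (Sam, 20, 100, 4480, x1), (Sam, 25, 9100, 250, k2), (Sam, 25, 9100, 250, x1), (Sam, 36, 1530, 8840, k2), (Sam, 36, 1530, 8840, x1), (Sam, 5, 3030, 9760, k2), (Sam, 5, 3030, 9760, x1)}
(Dept ⨝ Proj) ⋈ Assign (natural join on eid): {(Gus, 24, 1120, 1620, fin, qa, 8), (Gus, 24, 1120, 1620, k2, qa, 8), (Gus, 24, 1120, 1620, law, qa, 8), (Gus, 24, 1120, 1620, p3, qa, 8), (Gus, 34, 2370, 3640, fin, p1, 29), (Gus, 34, 2370, 3640, k2, p1, 29), (Gus, 34, 2370, 3640, law, p1, 29), (Gus, 34, 2370, 3640, p3, p1, 29), (Sam, 20, 100, 4480, k2, ops, 5), (Sam, 20, 100, 4480, x1, ops, 5), (Sam, 25, 9100, 250, k2, fin, 4), (Sam, 25, 9100, 250, x1, fin, 4)}
Filtering on budget <= 1120 leaves {(Gus, 24, 1120, 1620, fin, qa, 8), (Gus, 24, 1120, 1620, k2, qa, 8), (Gus, 24, 1120, 1620, law, qa, 8), (Gus, 24, 1120, 1620, p3, qa, 8), (Sam, 20, 100, 4480, k2, ops, 5), (Sam, 20, 100, 4480, x1, ops, 5)}.
π[dept, mgr, eid]: project onto (dept, mgr, eid) → {(fin, 8, 24), (k2, 5, 20), (k2, 8, 24), (law, 8, 24), (p3, 8, 24), (x1, 5, 20)}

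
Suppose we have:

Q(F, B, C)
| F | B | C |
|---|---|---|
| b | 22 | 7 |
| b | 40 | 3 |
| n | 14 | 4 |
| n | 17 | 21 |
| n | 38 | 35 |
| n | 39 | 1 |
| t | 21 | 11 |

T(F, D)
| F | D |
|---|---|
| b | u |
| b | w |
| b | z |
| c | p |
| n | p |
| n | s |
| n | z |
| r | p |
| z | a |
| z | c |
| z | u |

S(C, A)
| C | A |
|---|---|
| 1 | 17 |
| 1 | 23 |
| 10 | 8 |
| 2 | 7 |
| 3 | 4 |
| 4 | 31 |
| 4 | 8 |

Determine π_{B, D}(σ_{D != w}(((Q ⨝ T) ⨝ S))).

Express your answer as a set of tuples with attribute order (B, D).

{(14, p), (14, s), (14, z), (39, p), (39, s), (39, z), (40, u), (40, z)}

Joining Q and T on F yields {(b, 22, 7, u), (b, 22, 7, w), (b, 22, 7, z), (b, 40, 3, u), (b, 40, 3, w), (b, 40, 3, z), (n, 14, 4, p), (n, 14, 4, s), (n, 14, 4, z), (n, 17, 21, p), (n, 17, 21, s), (n, 17, 21, z), (n, 38, 35, p), (n, 38, 35, s), (n, 38, 35, z), (n, 39, 1, p), (n, 39, 1, s), (n, 39, 1, z)}.
Joining (Q ⨝ T) and S on C yields {(b, 40, 3, u, 4), (b, 40, 3, w, 4), (b, 40, 3, z, 4), (n, 14, 4, p, 31), (n, 14, 4, p, 8), (n, 14, 4, s, 31), (n, 14, 4, s, 8), (n, 14, 4, z, 31), (n, 14, 4, z, 8), (n, 39, 1, p, 17), (n, 39, 1, p, 23), (n, 39, 1, s, 17), (n, 39, 1, s, 23), (n, 39, 1, z, 17), (n, 39, 1, z, 23)}.
Apply σ_{D != w}; surviving tuples: {(b, 40, 3, u, 4), (b, 40, 3, z, 4), (n, 14, 4, p, 31), (n, 14, 4, p, 8), (n, 14, 4, s, 31), (n, 14, 4, s, 8), (n, 14, 4, z, 31), (n, 14, 4, z, 8), (n, 39, 1, p, 17), (n, 39, 1, p, 23), (n, 39, 1, s, 17), (n, 39, 1, s, 23), (n, 39, 1, z, 17), (n, 39, 1, z, 23)}
π_{B, D} gives {(14, p), (14, s), (14, z), (39, p), (39, s), (39, z), (40, u), (40, z)} (6 duplicate(s) eliminated).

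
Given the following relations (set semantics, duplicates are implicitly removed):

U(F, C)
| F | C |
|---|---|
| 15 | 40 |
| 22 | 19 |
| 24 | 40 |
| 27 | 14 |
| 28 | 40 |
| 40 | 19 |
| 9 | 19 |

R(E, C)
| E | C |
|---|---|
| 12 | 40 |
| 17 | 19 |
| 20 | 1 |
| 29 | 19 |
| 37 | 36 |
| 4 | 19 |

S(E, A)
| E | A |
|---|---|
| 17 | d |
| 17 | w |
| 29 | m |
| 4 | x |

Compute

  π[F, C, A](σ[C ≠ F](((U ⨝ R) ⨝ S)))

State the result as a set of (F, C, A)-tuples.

Joining U and R on C yields {(15, 40, 12), (22, 19, 17), (22, 19, 29), (22, 19, 4), (24, 40, 12), (28, 40, 12), (40, 19, 17), (40, 19, 29), (40, 19, 4), (9, 19, 17), (9, 19, 29), (9, 19, 4)}.
Joining (U ⨝ R) and S on E yields {(22, 19, 17, d), (22, 19, 17, w), (22, 19, 29, m), (22, 19, 4, x), (40, 19, 17, d), (40, 19, 17, w), (40, 19, 29, m), (40, 19, 4, x), (9, 19, 17, d), (9, 19, 17, w), (9, 19, 29, m), (9, 19, 4, x)}.
Filtering on C ≠ F leaves {(22, 19, 17, d), (22, 19, 17, w), (22, 19, 29, m), (22, 19, 4, x), (40, 19, 17, d), (40, 19, 17, w), (40, 19, 29, m), (40, 19, 4, x), (9, 19, 17, d), (9, 19, 17, w), (9, 19, 29, m), (9, 19, 4, x)}.
Projecting to F, C, A: {(22, 19, d), (22, 19, m), (22, 19, w), (22, 19, x), (40, 19, d), (40, 19, m), (40, 19, w), (40, 19, x), (9, 19, d), (9, 19, m), (9, 19, w), (9, 19, x)}

{(22, 19, d), (22, 19, m), (22, 19, w), (22, 19, x), (40, 19, d), (40, 19, m), (40, 19, w), (40, 19, x), (9, 19, d), (9, 19, m), (9, 19, w), (9, 19, x)}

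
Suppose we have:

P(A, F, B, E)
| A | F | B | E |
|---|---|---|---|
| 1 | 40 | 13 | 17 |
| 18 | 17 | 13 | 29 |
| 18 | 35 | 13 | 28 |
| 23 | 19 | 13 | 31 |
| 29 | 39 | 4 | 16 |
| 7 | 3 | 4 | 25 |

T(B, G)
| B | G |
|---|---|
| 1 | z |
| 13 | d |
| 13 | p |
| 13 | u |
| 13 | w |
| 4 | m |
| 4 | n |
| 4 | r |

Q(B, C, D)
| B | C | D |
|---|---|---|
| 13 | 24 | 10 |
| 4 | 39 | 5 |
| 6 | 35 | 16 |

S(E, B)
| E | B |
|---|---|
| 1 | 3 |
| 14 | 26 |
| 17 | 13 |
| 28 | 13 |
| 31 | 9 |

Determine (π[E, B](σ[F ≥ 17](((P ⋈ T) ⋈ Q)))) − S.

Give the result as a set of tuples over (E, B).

{(16, 4), (29, 13), (31, 13)}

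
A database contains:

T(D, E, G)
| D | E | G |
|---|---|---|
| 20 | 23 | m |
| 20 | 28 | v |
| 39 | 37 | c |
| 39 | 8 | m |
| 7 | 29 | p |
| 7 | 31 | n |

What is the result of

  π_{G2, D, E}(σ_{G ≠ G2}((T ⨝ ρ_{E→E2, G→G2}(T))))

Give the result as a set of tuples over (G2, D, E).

ρ[E→E2, G→G2]: schema becomes (D, E2, G2); tuples unchanged.
Joining T and ρ_{E→E2, G→G2}(T) on D yields {(20, 23, m, 23, m), (20, 23, m, 28, v), (20, 28, v, 23, m), (20, 28, v, 28, v), (39, 37, c, 37, c), (39, 37, c, 8, m), (39, 8, m, 37, c), (39, 8, m, 8, m), (7, 29, p, 29, p), (7, 29, p, 31, n), (7, 31, n, 29, p), (7, 31, n, 31, n)}.
Filtering on G ≠ G2 leaves {(20, 23, m, 28, v), (20, 28, v, 23, m), (39, 37, c, 8, m), (39, 8, m, 37, c), (7, 29, p, 31, n), (7, 31, n, 29, p)}.
Keep only column(s) G2, D, E: {(c, 39, 8), (m, 20, 28), (m, 39, 37), (n, 7, 29), (p, 7, 31), (v, 20, 23)}

{(c, 39, 8), (m, 20, 28), (m, 39, 37), (n, 7, 29), (p, 7, 31), (v, 20, 23)}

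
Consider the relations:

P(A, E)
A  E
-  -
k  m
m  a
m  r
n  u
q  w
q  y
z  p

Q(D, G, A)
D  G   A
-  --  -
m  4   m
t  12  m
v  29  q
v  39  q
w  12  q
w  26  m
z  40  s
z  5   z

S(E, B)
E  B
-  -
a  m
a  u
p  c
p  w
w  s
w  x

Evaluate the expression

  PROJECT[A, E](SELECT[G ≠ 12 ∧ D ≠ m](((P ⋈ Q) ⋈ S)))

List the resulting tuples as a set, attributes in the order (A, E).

Joining P and Q on A yields {(m, a, m, 4), (m, a, t, 12), (m, a, w, 26), (m, r, m, 4), (m, r, t, 12), (m, r, w, 26), (q, w, v, 29), (q, w, v, 39), (q, w, w, 12), (q, y, v, 29), (q, y, v, 39), (q, y, w, 12), (z, p, z, 5)}.
Joining (P ⋈ Q) and S on E yields {(m, a, m, 4, m), (m, a, m, 4, u), (m, a, t, 12, m), (m, a, t, 12, u), (m, a, w, 26, m), (m, a, w, 26, u), (q, w, v, 29, s), (q, w, v, 29, x), (q, w, v, 39, s), (q, w, v, 39, x), (q, w, w, 12, s), (q, w, w, 12, x), (z, p, z, 5, c), (z, p, z, 5, w)}.
Apply σ_{G ≠ 12 ∧ D ≠ m}; surviving tuples: {(m, a, w, 26, m), (m, a, w, 26, u), (q, w, v, 29, s), (q, w, v, 29, x), (q, w, v, 39, s), (q, w, v, 39, x), (z, p, z, 5, c), (z, p, z, 5, w)}
π[A, E]: project onto (A, E) (5 duplicate(s) eliminated) → {(m, a), (q, w), (z, p)}

{(m, a), (q, w), (z, p)}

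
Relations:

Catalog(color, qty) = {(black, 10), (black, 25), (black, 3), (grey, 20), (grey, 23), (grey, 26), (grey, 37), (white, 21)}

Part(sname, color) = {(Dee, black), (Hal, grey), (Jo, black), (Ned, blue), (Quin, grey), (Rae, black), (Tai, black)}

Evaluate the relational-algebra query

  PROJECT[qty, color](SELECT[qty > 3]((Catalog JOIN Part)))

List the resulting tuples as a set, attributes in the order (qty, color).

{(10, black), (20, grey), (23, grey), (25, black), (26, grey), (37, grey)}

Catalog ⋈ Part (natural join on color): {(black, 10, Dee), (black, 10, Jo), (black, 10, Rae), (black, 10, Tai), (black, 25, Dee), (black, 25, Jo), (black, 25, Rae), (black, 25, Tai), (black, 3, Dee), (black, 3, Jo), (black, 3, Rae), (black, 3, Tai), (grey, 20, Hal), (grey, 20, Quin), (grey, 23, Hal), (grey, 23, Quin), (grey, 26, Hal), (grey, 26, Quin), (grey, 37, Hal), (grey, 37, Quin)}
σ[qty > 3]: keep tuples satisfying qty > 3 → {(black, 10, Dee), (black, 10, Jo), (black, 10, Rae), (black, 10, Tai), (black, 25, Dee), (black, 25, Jo), (black, 25, Rae), (black, 25, Tai), (grey, 20, Hal), (grey, 20, Quin), (grey, 23, Hal), (grey, 23, Quin), (grey, 26, Hal), (grey, 26, Quin), (grey, 37, Hal), (grey, 37, Quin)}
Projecting to qty, color (10 duplicate(s) eliminated): {(10, black), (20, grey), (23, grey), (25, black), (26, grey), (37, grey)}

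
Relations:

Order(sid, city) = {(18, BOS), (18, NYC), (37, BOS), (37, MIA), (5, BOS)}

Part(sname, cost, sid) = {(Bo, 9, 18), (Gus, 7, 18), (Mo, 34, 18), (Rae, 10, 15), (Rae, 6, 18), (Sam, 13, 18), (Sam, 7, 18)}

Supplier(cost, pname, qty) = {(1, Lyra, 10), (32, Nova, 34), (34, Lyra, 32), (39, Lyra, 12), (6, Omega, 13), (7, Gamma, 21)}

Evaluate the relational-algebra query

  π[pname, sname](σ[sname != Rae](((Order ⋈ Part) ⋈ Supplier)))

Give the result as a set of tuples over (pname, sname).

{(Gamma, Gus), (Gamma, Sam), (Lyra, Mo)}

Joining Order and Part on sid yields {(18, BOS, Bo, 9), (18, BOS, Gus, 7), (18, BOS, Mo, 34), (18, BOS, Rae, 6), (18, BOS, Sam, 13), (18, BOS, Sam, 7), (18, NYC, Bo, 9), (18, NYC, Gus, 7), (18, NYC, Mo, 34), (18, NYC, Rae, 6), (18, NYC, Sam, 13), (18, NYC, Sam, 7)}.
Joining (Order ⋈ Part) and Supplier on cost yields {(18, BOS, Gus, 7, Gamma, 21), (18, BOS, Mo, 34, Lyra, 32), (18, BOS, Rae, 6, Omega, 13), (18, BOS, Sam, 7, Gamma, 21), (18, NYC, Gus, 7, Gamma, 21), (18, NYC, Mo, 34, Lyra, 32), (18, NYC, Rae, 6, Omega, 13), (18, NYC, Sam, 7, Gamma, 21)}.
σ[sname != Rae]: keep tuples satisfying sname != Rae → {(18, BOS, Gus, 7, Gamma, 21), (18, BOS, Mo, 34, Lyra, 32), (18, BOS, Sam, 7, Gamma, 21), (18, NYC, Gus, 7, Gamma, 21), (18, NYC, Mo, 34, Lyra, 32), (18, NYC, Sam, 7, Gamma, 21)}
π[pname, sname]: project onto (pname, sname) (3 duplicate(s) eliminated) → {(Gamma, Gus), (Gamma, Sam), (Lyra, Mo)}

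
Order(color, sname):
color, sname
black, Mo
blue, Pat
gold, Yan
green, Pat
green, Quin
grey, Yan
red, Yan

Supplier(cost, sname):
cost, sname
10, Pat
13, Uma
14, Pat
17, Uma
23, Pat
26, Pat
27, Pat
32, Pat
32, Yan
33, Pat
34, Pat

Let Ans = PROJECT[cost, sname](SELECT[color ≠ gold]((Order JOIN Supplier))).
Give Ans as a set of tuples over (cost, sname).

Joining Order and Supplier on sname yields {(blue, Pat, 10), (blue, Pat, 14), (blue, Pat, 23), (blue, Pat, 26), (blue, Pat, 27), (blue, Pat, 32), (blue, Pat, 33), (blue, Pat, 34), (gold, Yan, 32), (green, Pat, 10), (green, Pat, 14), (green, Pat, 23), (green, Pat, 26), (green, Pat, 27), (green, Pat, 32), (green, Pat, 33), (green, Pat, 34), (grey, Yan, 32), (red, Yan, 32)}.
Filtering on color ≠ gold leaves {(blue, Pat, 10), (blue, Pat, 14), (blue, Pat, 23), (blue, Pat, 26), (blue, Pat, 27), (blue, Pat, 32), (blue, Pat, 33), (blue, Pat, 34), (green, Pat, 10), (green, Pat, 14), (green, Pat, 23), (green, Pat, 26), (green, Pat, 27), (green, Pat, 32), (green, Pat, 33), (green, Pat, 34), (grey, Yan, 32), (red, Yan, 32)}.
Projecting to cost, sname (9 duplicate(s) eliminated): {(10, Pat), (14, Pat), (23, Pat), (26, Pat), (27, Pat), (32, Pat), (32, Yan), (33, Pat), (34, Pat)}

{(10, Pat), (14, Pat), (23, Pat), (26, Pat), (27, Pat), (32, Pat), (32, Yan), (33, Pat), (34, Pat)}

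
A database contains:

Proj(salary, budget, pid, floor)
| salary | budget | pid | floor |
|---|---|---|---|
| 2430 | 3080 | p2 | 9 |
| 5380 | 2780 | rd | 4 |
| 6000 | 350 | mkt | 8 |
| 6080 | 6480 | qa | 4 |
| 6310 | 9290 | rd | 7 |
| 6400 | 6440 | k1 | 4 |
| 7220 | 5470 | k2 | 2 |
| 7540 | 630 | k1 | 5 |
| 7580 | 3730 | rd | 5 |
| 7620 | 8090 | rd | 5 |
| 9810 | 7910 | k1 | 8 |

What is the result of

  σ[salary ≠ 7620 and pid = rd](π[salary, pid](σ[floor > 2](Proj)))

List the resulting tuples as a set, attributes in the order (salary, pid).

σ[floor > 2]: keep tuples satisfying floor > 2 → {(2430, 3080, p2, 9), (5380, 2780, rd, 4), (6000, 350, mkt, 8), (6080, 6480, qa, 4), (6310, 9290, rd, 7), (6400, 6440, k1, 4), (7540, 630, k1, 5), (7580, 3730, rd, 5), (7620, 8090, rd, 5), (9810, 7910, k1, 8)}
Keep only column(s) salary, pid: {(2430, p2), (5380, rd), (6000, mkt), (6080, qa), (6310, rd), (6400, k1), (7540, k1), (7580, rd), (7620, rd), (9810, k1)}
σ[salary ≠ 7620 and pid = rd]: keep tuples satisfying salary ≠ 7620 and pid = rd → {(5380, rd), (6310, rd), (7580, rd)}

{(5380, rd), (6310, rd), (7580, rd)}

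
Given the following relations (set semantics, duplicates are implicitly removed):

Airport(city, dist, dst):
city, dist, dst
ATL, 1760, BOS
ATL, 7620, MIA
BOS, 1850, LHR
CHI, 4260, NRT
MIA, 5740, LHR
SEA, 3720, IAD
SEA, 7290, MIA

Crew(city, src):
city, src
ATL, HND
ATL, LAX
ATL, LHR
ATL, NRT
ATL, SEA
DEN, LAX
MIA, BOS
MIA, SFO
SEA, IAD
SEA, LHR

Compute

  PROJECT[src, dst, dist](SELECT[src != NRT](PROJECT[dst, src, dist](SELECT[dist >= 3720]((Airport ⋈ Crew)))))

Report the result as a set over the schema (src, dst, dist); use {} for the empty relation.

{(BOS, LHR, 5740), (HND, MIA, 7620), (IAD, IAD, 3720), (IAD, MIA, 7290), (LAX, MIA, 7620), (LHR, IAD, 3720), (LHR, MIA, 7290), (LHR, MIA, 7620), (SEA, MIA, 7620), (SFO, LHR, 5740)}

Airport ⋈ Crew (natural join on city): {(ATL, 1760, BOS, HND), (ATL, 1760, BOS, LAX), (ATL, 1760, BOS, LHR), (ATL, 1760, BOS, NRT), (ATL, 1760, BOS, SEA), (ATL, 7620, MIA, HND), (ATL, 7620, MIA, LAX), (ATL, 7620, MIA, LHR), (ATL, 7620, MIA, NRT), (ATL, 7620, MIA, SEA), (MIA, 5740, LHR, BOS), (MIA, 5740, LHR, SFO), (SEA, 3720, IAD, IAD), (SEA, 3720, IAD, LHR), (SEA, 7290, MIA, IAD), (SEA, 7290, MIA, LHR)}
Filtering on dist >= 3720 leaves {(ATL, 7620, MIA, HND), (ATL, 7620, MIA, LAX), (ATL, 7620, MIA, LHR), (ATL, 7620, MIA, NRT), (ATL, 7620, MIA, SEA), (MIA, 5740, LHR, BOS), (MIA, 5740, LHR, SFO), (SEA, 3720, IAD, IAD), (SEA, 3720, IAD, LHR), (SEA, 7290, MIA, IAD), (SEA, 7290, MIA, LHR)}.
Projecting to dst, src, dist: {(IAD, IAD, 3720), (IAD, LHR, 3720), (LHR, BOS, 5740), (LHR, SFO, 5740), (MIA, HND, 7620), (MIA, IAD, 7290), (MIA, LAX, 7620), (MIA, LHR, 7290), (MIA, LHR, 7620), (MIA, NRT, 7620), (MIA, SEA, 7620)}
Filtering on src != NRT leaves {(IAD, IAD, 3720), (IAD, LHR, 3720), (LHR, BOS, 5740), (LHR, SFO, 5740), (MIA, HND, 7620), (MIA, IAD, 7290), (MIA, LAX, 7620), (MIA, LHR, 7290), (MIA, LHR, 7620), (MIA, SEA, 7620)}.
Projecting to src, dst, dist: {(BOS, LHR, 5740), (HND, MIA, 7620), (IAD, IAD, 3720), (IAD, MIA, 7290), (LAX, MIA, 7620), (LHR, IAD, 3720), (LHR, MIA, 7290), (LHR, MIA, 7620), (SEA, MIA, 7620), (SFO, LHR, 5740)}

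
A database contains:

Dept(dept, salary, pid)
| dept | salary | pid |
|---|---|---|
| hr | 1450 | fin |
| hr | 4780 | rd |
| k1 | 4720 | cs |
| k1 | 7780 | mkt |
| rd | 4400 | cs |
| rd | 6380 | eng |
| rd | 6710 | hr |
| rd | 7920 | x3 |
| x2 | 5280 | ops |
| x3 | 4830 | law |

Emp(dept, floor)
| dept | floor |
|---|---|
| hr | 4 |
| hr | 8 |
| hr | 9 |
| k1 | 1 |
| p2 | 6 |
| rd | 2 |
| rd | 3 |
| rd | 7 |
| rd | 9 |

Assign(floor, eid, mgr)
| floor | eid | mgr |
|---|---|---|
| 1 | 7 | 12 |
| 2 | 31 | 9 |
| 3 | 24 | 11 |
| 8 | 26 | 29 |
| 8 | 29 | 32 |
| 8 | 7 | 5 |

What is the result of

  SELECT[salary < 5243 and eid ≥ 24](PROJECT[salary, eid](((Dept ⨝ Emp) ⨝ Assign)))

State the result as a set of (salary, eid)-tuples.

{(1450, 26), (1450, 29), (4400, 24), (4400, 31), (4780, 26), (4780, 29)}

Natural join on dept: {(hr, 1450, fin, 4), (hr, 1450, fin, 8), (hr, 1450, fin, 9), (hr, 4780, rd, 4), (hr, 4780, rd, 8), (hr, 4780, rd, 9), (k1, 4720, cs, 1), (k1, 7780, mkt, 1), (rd, 4400, cs, 2), (rd, 4400, cs, 3), (rd, 4400, cs, 7), (rd, 4400, cs, 9), (rd, 6380, eng, 2), (rd, 6380, eng, 3), (rd, 6380, eng, 7), (rd, 6380, eng, 9), (rd, 6710, hr, 2), (rd, 6710, hr, 3), (rd, 6710, hr, 7), (rd, 6710, hr, 9), (rd, 7920, x3, 2), (rd, 7920, x3, 3), (rd, 7920, x3, 7), (rd, 7920, x3, 9)}
Natural join on floor: {(hr, 1450, fin, 8, 26, 29), (hr, 1450, fin, 8, 29, 32), (hr, 1450, fin, 8, 7, 5), (hr, 4780, rd, 8, 26, 29), (hr, 4780, rd, 8, 29, 32), (hr, 4780, rd, 8, 7, 5), (k1, 4720, cs, 1, 7, 12), (k1, 7780, mkt, 1, 7, 12), (rd, 4400, cs, 2, 31, 9), (rd, 4400, cs, 3, 24, 11), (rd, 6380, eng, 2, 31, 9), (rd, 6380, eng, 3, 24, 11), (rd, 6710, hr, 2, 31, 9), (rd, 6710, hr, 3, 24, 11), (rd, 7920, x3, 2, 31, 9), (rd, 7920, x3, 3, 24, 11)}
Projecting to salary, eid: {(1450, 26), (1450, 29), (1450, 7), (4400, 24), (4400, 31), (4720, 7), (4780, 26), (4780, 29), (4780, 7), (6380, 24), (6380, 31), (6710, 24), (6710, 31), (7780, 7), (7920, 24), (7920, 31)}
Selection salary < 5243 and eid ≥ 24: {(1450, 26), (1450, 29), (4400, 24), (4400, 31), (4780, 26), (4780, 29)}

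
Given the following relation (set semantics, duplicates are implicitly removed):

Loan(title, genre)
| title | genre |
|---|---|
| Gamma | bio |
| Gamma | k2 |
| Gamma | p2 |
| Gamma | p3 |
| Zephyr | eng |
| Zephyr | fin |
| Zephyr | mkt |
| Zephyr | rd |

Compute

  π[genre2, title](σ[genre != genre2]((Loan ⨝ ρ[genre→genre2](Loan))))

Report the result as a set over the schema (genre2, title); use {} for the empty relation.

ρ[genre→genre2]: schema becomes (title, genre2); tuples unchanged.
Joining Loan and ρ[genre→genre2](Loan) on title yields {(Gamma, bio, bio), (Gamma, bio, k2), (Gamma, bio, p2), (Gamma, bio, p3), (Gamma, k2, bio), (Gamma, k2, k2), (Gamma, k2, p2), (Gamma, k2, p3), (Gamma, p2, bio), (Gamma, p2, k2), (Gamma, p2, p2), (Gamma, p2, p3), (Gamma, p3, bio), (Gamma, p3, k2), (Gamma, p3, p2), (Gamma, p3, p3), (Zephyr, eng, eng), (Zephyr, eng, fin), (Zephyr, eng, mkt), (Zephyr, eng, rd), (Zephyr, fin, eng), (Zephyr, fin, fin), (Zephyr, fin, mkt), (Zephyr, fin, rd), (Zephyr, mkt, eng), (Zephyr, mkt, fin), (Zephyr, mkt, mkt), (Zephyr, mkt, rd), (Zephyr, rd, eng), (Zephyr, rd, fin), (Zephyr, rd, mkt), (Zephyr, rd, rd)}.
Apply σ_{genre != genre2}; surviving tuples: {(Gamma, bio, k2), (Gamma, bio, p2), (Gamma, bio, p3), (Gamma, k2, bio), (Gamma, k2, p2), (Gamma, k2, p3), (Gamma, p2, bio), (Gamma, p2, k2), (Gamma, p2, p3), (Gamma, p3, bio), (Gamma, p3, k2), (Gamma, p3, p2), (Zephyr, eng, fin), (Zephyr, eng, mkt), (Zephyr, eng, rd), (Zephyr, fin, eng), (Zephyr, fin, mkt), (Zephyr, fin, rd), (Zephyr, mkt, eng), (Zephyr, mkt, fin), (Zephyr, mkt, rd), (Zephyr, rd, eng), (Zephyr, rd, fin), (Zephyr, rd, mkt)}
Projecting to genre2, title (16 duplicate(s) eliminated): {(bio, Gamma), (eng, Zephyr), (fin, Zephyr), (k2, Gamma), (mkt, Zephyr), (p2, Gamma), (p3, Gamma), (rd, Zephyr)}

{(bio, Gamma), (eng, Zephyr), (fin, Zephyr), (k2, Gamma), (mkt, Zephyr), (p2, Gamma), (p3, Gamma), (rd, Zephyr)}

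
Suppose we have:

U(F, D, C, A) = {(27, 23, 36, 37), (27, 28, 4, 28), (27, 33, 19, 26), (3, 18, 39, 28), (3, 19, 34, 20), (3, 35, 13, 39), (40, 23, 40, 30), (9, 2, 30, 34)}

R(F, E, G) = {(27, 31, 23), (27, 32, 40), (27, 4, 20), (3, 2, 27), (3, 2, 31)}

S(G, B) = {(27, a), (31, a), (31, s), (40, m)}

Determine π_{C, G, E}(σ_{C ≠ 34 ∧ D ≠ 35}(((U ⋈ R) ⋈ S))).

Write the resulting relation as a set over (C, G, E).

{(19, 40, 32), (36, 40, 32), (39, 27, 2), (39, 31, 2), (4, 40, 32)}

Natural join on F: {(27, 23, 36, 37, 31, 23), (27, 23, 36, 37, 32, 40), (27, 23, 36, 37, 4, 20), (27, 28, 4, 28, 31, 23), (27, 28, 4, 28, 32, 40), (27, 28, 4, 28, 4, 20), (27, 33, 19, 26, 31, 23), (27, 33, 19, 26, 32, 40), (27, 33, 19, 26, 4, 20), (3, 18, 39, 28, 2, 27), (3, 18, 39, 28, 2, 31), (3, 19, 34, 20, 2, 27), (3, 19, 34, 20, 2, 31), (3, 35, 13, 39, 2, 27), (3, 35, 13, 39, 2, 31)}
Natural join on G: {(27, 23, 36, 37, 32, 40, m), (27, 28, 4, 28, 32, 40, m), (27, 33, 19, 26, 32, 40, m), (3, 18, 39, 28, 2, 27, a), (3, 18, 39, 28, 2, 31, a), (3, 18, 39, 28, 2, 31, s), (3, 19, 34, 20, 2, 27, a), (3, 19, 34, 20, 2, 31, a), (3, 19, 34, 20, 2, 31, s), (3, 35, 13, 39, 2, 27, a), (3, 35, 13, 39, 2, 31, a), (3, 35, 13, 39, 2, 31, s)}
σ[C ≠ 34 ∧ D ≠ 35]: keep tuples satisfying C ≠ 34 ∧ D ≠ 35 → {(27, 23, 36, 37, 32, 40, m), (27, 28, 4, 28, 32, 40, m), (27, 33, 19, 26, 32, 40, m), (3, 18, 39, 28, 2, 27, a), (3, 18, 39, 28, 2, 31, a), (3, 18, 39, 28, 2, 31, s)}
π_{C, G, E} gives {(19, 40, 32), (36, 40, 32), (39, 27, 2), (39, 31, 2), (4, 40, 32)} (1 duplicate(s) eliminated).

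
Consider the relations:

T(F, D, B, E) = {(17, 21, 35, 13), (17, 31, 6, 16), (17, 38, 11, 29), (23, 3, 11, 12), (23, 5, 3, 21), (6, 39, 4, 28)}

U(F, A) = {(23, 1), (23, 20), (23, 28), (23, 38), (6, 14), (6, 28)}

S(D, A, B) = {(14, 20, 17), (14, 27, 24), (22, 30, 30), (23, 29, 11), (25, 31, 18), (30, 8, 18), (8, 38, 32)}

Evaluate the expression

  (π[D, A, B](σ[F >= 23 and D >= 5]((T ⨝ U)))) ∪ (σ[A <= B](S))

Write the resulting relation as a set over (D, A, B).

Joining T and U on F yields {(23, 3, 11, 12, 1), (23, 3, 11, 12, 20), (23, 3, 11, 12, 28), (23, 3, 11, 12, 38), (23, 5, 3, 21, 1), (23, 5, 3, 21, 20), (23, 5, 3, 21, 28), (23, 5, 3, 21, 38), (6, 39, 4, 28, 14), (6, 39, 4, 28, 28)}.
σ[F >= 23 and D >= 5]: keep tuples satisfying F >= 23 and D >= 5 → {(23, 5, 3, 21, 1), (23, 5, 3, 21, 20), (23, 5, 3, 21, 28), (23, 5, 3, 21, 38)}
π_{D, A, B} gives {(5, 1, 3), (5, 20, 3), (5, 28, 3), (5, 38, 3)}.
σ[A <= B]: keep tuples satisfying A <= B → {(22, 30, 30), (30, 8, 18)}
Taking the union: {(22, 30, 30), (30, 8, 18), (5, 1, 3), (5, 20, 3), (5, 28, 3), (5, 38, 3)}

{(22, 30, 30), (30, 8, 18), (5, 1, 3), (5, 20, 3), (5, 28, 3), (5, 38, 3)}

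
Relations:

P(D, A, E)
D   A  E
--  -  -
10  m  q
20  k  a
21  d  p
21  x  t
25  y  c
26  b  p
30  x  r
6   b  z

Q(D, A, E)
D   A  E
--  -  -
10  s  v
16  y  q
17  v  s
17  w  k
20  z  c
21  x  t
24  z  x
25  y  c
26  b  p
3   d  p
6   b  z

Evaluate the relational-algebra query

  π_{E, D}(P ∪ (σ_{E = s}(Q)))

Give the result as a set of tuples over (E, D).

{(a, 20), (c, 25), (p, 21), (p, 26), (q, 10), (r, 30), (s, 17), (t, 21), (z, 6)}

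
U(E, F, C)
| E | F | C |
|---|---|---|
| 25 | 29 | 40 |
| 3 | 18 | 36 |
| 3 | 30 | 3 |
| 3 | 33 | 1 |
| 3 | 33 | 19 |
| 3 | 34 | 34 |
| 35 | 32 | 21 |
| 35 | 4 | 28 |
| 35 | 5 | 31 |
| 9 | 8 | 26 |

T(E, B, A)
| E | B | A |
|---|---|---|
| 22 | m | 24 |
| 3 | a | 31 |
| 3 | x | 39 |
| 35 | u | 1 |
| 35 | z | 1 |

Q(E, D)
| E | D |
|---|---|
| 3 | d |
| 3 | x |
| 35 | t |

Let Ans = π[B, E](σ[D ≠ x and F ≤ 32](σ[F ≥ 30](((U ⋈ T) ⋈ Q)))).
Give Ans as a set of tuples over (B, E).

{(a, 3), (u, 35), (x, 3), (z, 35)}

Natural join on E: {(3, 18, 36, a, 31), (3, 18, 36, x, 39), (3, 30, 3, a, 31), (3, 30, 3, x, 39), (3, 33, 1, a, 31), (3, 33, 1, x, 39), (3, 33, 19, a, 31), (3, 33, 19, x, 39), (3, 34, 34, a, 31), (3, 34, 34, x, 39), (35, 32, 21, u, 1), (35, 32, 21, z, 1), (35, 4, 28, u, 1), (35, 4, 28, z, 1), (35, 5, 31, u, 1), (35, 5, 31, z, 1)}
Natural join on E: {(3, 18, 36, a, 31, d), (3, 18, 36, a, 31, x), (3, 18, 36, x, 39, d), (3, 18, 36, x, 39, x), (3, 30, 3, a, 31, d), (3, 30, 3, a, 31, x), (3, 30, 3, x, 39, d), (3, 30, 3, x, 39, x), (3, 33, 1, a, 31, d), (3, 33, 1, a, 31, x), (3, 33, 1, x, 39, d), (3, 33, 1, x, 39, x), (3, 33, 19, a, 31, d), (3, 33, 19, a, 31, x), (3, 33, 19, x, 39, d), (3, 33, 19, x, 39, x), (3, 34, 34, a, 31, d), (3, 34, 34, a, 31, x), (3, 34, 34, x, 39, d), (3, 34, 34, x, 39, x), (35, 32, 21, u, 1, t), (35, 32, 21, z, 1, t), (35, 4, 28, u, 1, t), (35, 4, 28, z, 1, t), (35, 5, 31, u, 1, t), (35, 5, 31, z, 1, t)}
σ[F ≥ 30]: keep tuples satisfying F ≥ 30 → {(3, 30, 3, a, 31, d), (3, 30, 3, a, 31, x), (3, 30, 3, x, 39, d), (3, 30, 3, x, 39, x), (3, 33, 1, a, 31, d), (3, 33, 1, a, 31, x), (3, 33, 1, x, 39, d), (3, 33, 1, x, 39, x), (3, 33, 19, a, 31, d), (3, 33, 19, a, 31, x), (3, 33, 19, x, 39, d), (3, 33, 19, x, 39, x), (3, 34, 34, a, 31, d), (3, 34, 34, a, 31, x), (3, 34, 34, x, 39, d), (3, 34, 34, x, 39, x), (35, 32, 21, u, 1, t), (35, 32, 21, z, 1, t)}
σ[D ≠ x and F ≤ 32]: keep tuples satisfying D ≠ x and F ≤ 32 → {(3, 30, 3, a, 31, d), (3, 30, 3, x, 39, d), (35, 32, 21, u, 1, t), (35, 32, 21, z, 1, t)}
Projecting to B, E: {(a, 3), (u, 35), (x, 3), (z, 35)}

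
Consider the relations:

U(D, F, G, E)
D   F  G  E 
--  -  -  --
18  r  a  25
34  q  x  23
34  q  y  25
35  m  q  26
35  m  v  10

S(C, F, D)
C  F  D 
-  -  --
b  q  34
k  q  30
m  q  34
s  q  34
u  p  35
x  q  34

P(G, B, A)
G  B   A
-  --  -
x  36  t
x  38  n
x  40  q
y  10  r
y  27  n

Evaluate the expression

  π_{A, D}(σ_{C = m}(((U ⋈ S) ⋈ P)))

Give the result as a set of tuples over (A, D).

{(n, 34), (q, 34), (r, 34), (t, 34)}

U ⋈ S (natural join on D, F): {(34, q, x, 23, b), (34, q, x, 23, m), (34, q, x, 23, s), (34, q, x, 23, x), (34, q, y, 25, b), (34, q, y, 25, m), (34, q, y, 25, s), (34, q, y, 25, x)}
(U ⋈ S) ⋈ P (natural join on G): {(34, q, x, 23, b, 36, t), (34, q, x, 23, b, 38, n), (34, q, x, 23, b, 40, q), (34, q, x, 23, m, 36, t), (34, q, x, 23, m, 38, n), (34, q, x, 23, m, 40, q), (34, q, x, 23, s, 36, t), (34, q, x, 23, s, 38, n), (34, q, x, 23, s, 40, q), (34, q, x, 23, x, 36, t), (34, q, x, 23, x, 38, n), (34, q, x, 23, x, 40, q), (34, q, y, 25, b, 10, r), (34, q, y, 25, b, 27, n), (34, q, y, 25, m, 10, r), (34, q, y, 25, m, 27, n), (34, q, y, 25, s, 10, r), (34, q, y, 25, s, 27, n), (34, q, y, 25, x, 10, r), (34, q, y, 25, x, 27, n)}
σ[C = m]: keep tuples satisfying C = m → {(34, q, x, 23, m, 36, t), (34, q, x, 23, m, 38, n), (34, q, x, 23, m, 40, q), (34, q, y, 25, m, 10, r), (34, q, y, 25, m, 27, n)}
π_{A, D} gives {(n, 34), (q, 34), (r, 34), (t, 34)} (1 duplicate(s) eliminated).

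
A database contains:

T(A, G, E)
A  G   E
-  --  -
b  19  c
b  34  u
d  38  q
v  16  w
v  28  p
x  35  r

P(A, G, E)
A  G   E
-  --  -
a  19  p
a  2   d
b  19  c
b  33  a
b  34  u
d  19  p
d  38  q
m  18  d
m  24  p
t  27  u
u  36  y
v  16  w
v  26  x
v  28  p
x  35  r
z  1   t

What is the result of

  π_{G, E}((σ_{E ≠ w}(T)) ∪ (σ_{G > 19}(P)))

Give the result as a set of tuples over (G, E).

{(19, c), (24, p), (26, x), (27, u), (28, p), (33, a), (34, u), (35, r), (36, y), (38, q)}

Selection E ≠ w: {(b, 19, c), (b, 34, u), (d, 38, q), (v, 28, p), (x, 35, r)}
Selection G > 19: {(b, 33, a), (b, 34, u), (d, 38, q), (m, 24, p), (t, 27, u), (u, 36, y), (v, 26, x), (v, 28, p), (x, 35, r)}
Union: {(b, 19, c), (b, 34, u), (d, 38, q), (v, 28, p), (x, 35, r)} with {(b, 33, a), (b, 34, u), (d, 38, q), (m, 24, p), (t, 27, u), (u, 36, y), (v, 26, x), (v, 28, p), (x, 35, r)} → {(b, 19, c), (b, 33, a), (b, 34, u), (d, 38, q), (m, 24, p), (t, 27, u), (u, 36, y), (v, 26, x), (v, 28, p), (x, 35, r)}
π[G, E]: project onto (G, E) → {(19, c), (24, p), (26, x), (27, u), (28, p), (33, a), (34, u), (35, r), (36, y), (38, q)}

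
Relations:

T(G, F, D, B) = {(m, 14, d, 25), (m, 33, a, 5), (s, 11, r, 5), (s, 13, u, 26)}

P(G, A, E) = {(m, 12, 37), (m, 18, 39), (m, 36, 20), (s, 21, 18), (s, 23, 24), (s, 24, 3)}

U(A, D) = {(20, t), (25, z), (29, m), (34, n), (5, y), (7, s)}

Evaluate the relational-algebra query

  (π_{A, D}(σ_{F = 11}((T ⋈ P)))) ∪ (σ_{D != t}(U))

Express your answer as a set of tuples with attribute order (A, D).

{(21, r), (23, r), (24, r), (25, z), (29, m), (34, n), (5, y), (7, s)}

T ⋈ P (natural join on G): {(m, 14, d, 25, 12, 37), (m, 14, d, 25, 18, 39), (m, 14, d, 25, 36, 20), (m, 33, a, 5, 12, 37), (m, 33, a, 5, 18, 39), (m, 33, a, 5, 36, 20), (s, 11, r, 5, 21, 18), (s, 11, r, 5, 23, 24), (s, 11, r, 5, 24, 3), (s, 13, u, 26, 21, 18), (s, 13, u, 26, 23, 24), (s, 13, u, 26, 24, 3)}
σ[F = 11]: keep tuples satisfying F = 11 → {(s, 11, r, 5, 21, 18), (s, 11, r, 5, 23, 24), (s, 11, r, 5, 24, 3)}
Keep only column(s) A, D: {(21, r), (23, r), (24, r)}
σ[D != t]: keep tuples satisfying D != t → {(25, z), (29, m), (34, n), (5, y), (7, s)}
Union: {(21, r), (23, r), (24, r)} with {(25, z), (29, m), (34, n), (5, y), (7, s)} → {(21, r), (23, r), (24, r), (25, z), (29, m), (34, n), (5, y), (7, s)}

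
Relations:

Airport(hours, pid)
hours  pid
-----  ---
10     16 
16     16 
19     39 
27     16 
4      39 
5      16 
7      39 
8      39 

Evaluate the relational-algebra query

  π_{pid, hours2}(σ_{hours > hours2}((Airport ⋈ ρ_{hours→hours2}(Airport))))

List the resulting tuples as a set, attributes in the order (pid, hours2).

{(16, 10), (16, 16), (16, 5), (39, 4), (39, 7), (39, 8)}

ρ[hours→hours2]: schema becomes (hours2, pid); tuples unchanged.
Natural join on pid: {(10, 16, 10), (10, 16, 16), (10, 16, 27), (10, 16, 5), (16, 16, 10), (16, 16, 16), (16, 16, 27), (16, 16, 5), (19, 39, 19), (19, 39, 4), (19, 39, 7), (19, 39, 8), (27, 16, 10), (27, 16, 16), (27, 16, 27), (27, 16, 5), (4, 39, 19), (4, 39, 4), (4, 39, 7), (4, 39, 8), (5, 16, 10), (5, 16, 16), (5, 16, 27), (5, 16, 5), (7, 39, 19), (7, 39, 4), (7, 39, 7), (7, 39, 8), (8, 39, 19), (8, 39, 4), (8, 39, 7), (8, 39, 8)}
Apply σ_{hours > hours2}; surviving tuples: {(10, 16, 5), (16, 16, 10), (16, 16, 5), (19, 39, 4), (19, 39, 7), (19, 39, 8), (27, 16, 10), (27, 16, 16), (27, 16, 5), (7, 39, 4), (8, 39, 4), (8, 39, 7)}
π_{pid, hours2} gives {(16, 10), (16, 16), (16, 5), (39, 4), (39, 7), (39, 8)} (6 duplicate(s) eliminated).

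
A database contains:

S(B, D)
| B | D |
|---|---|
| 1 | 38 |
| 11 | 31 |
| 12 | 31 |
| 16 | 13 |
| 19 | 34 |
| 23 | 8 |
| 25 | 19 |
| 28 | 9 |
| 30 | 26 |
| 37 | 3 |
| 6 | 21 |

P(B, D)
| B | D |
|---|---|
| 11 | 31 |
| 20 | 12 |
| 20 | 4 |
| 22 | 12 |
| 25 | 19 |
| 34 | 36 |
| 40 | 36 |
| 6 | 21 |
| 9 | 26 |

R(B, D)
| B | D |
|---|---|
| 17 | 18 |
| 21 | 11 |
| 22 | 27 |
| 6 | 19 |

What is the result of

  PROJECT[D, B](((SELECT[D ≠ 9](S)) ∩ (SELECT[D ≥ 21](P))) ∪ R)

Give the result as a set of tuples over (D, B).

{(11, 21), (18, 17), (19, 6), (21, 6), (27, 22), (31, 11)}

Selection D ≠ 9: {(1, 38), (11, 31), (12, 31), (16, 13), (19, 34), (23, 8), (25, 19), (30, 26), (37, 3), (6, 21)}
Selection D ≥ 21: {(11, 31), (34, 36), (40, 36), (6, 21), (9, 26)}
Intersection: {(1, 38), (11, 31), (12, 31), (16, 13), (19, 34), (23, 8), (25, 19), (30, 26), (37, 3), (6, 21)} with {(11, 31), (34, 36), (40, 36), (6, 21), (9, 26)} → {(11, 31), (6, 21)}
Union: {(11, 31), (6, 21)} with {(17, 18), (21, 11), (22, 27), (6, 19)} → {(11, 31), (17, 18), (21, 11), (22, 27), (6, 19), (6, 21)}
Projecting to D, B: {(11, 21), (18, 17), (19, 6), (21, 6), (27, 22), (31, 11)}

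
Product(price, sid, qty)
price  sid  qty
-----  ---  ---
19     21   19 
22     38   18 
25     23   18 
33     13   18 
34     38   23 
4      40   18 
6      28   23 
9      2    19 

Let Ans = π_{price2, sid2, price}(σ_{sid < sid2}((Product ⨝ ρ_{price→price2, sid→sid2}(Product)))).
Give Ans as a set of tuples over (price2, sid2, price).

{(19, 21, 9), (22, 38, 25), (22, 38, 33), (25, 23, 33), (34, 38, 6), (4, 40, 22), (4, 40, 25), (4, 40, 33)}

ρ[price→price2, sid→sid2]: schema becomes (price2, sid2, qty); tuples unchanged.
Joining Product and ρ_{price→price2, sid→sid2}(Product) on qty yields {(19, 21, 19, 19, 21), (19, 21, 19, 9, 2), (22, 38, 18, 22, 38), (22, 38, 18, 25, 23), (22, 38, 18, 33, 13), (22, 38, 18, 4, 40), (25, 23, 18, 22, 38), (25, 23, 18, 25, 23), (25, 23, 18, 33, 13), (25, 23, 18, 4, 40), (33, 13, 18, 22, 38), (33, 13, 18, 25, 23), (33, 13, 18, 33, 13), (33, 13, 18, 4, 40), (34, 38, 23, 34, 38), (34, 38, 23, 6, 28), (4, 40, 18, 22, 38), (4, 40, 18, 25, 23), (4, 40, 18, 33, 13), (4, 40, 18, 4, 40), (6, 28, 23, 34, 38), (6, 28, 23, 6, 28), (9, 2, 19, 19, 21), (9, 2, 19, 9, 2)}.
Selection sid < sid2: {(22, 38, 18, 4, 40), (25, 23, 18, 22, 38), (25, 23, 18, 4, 40), (33, 13, 18, 22, 38), (33, 13, 18, 25, 23), (33, 13, 18, 4, 40), (6, 28, 23, 34, 38), (9, 2, 19, 19, 21)}
Keep only column(s) price2, sid2, price: {(19, 21, 9), (22, 38, 25), (22, 38, 33), (25, 23, 33), (34, 38, 6), (4, 40, 22), (4, 40, 25), (4, 40, 33)}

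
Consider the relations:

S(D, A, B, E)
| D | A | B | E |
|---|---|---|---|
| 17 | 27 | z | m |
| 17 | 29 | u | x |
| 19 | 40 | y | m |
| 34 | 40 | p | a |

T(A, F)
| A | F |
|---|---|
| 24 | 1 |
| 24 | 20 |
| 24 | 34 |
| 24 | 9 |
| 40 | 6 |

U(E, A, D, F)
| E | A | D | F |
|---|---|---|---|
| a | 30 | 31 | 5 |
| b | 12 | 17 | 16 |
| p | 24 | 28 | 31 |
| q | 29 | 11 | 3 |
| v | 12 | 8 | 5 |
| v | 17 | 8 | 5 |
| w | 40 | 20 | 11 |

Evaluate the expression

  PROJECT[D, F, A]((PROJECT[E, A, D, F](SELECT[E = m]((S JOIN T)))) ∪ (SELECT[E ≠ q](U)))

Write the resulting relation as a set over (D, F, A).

Joining S and T on A yields {(19, 40, y, m, 6), (34, 40, p, a, 6)}.
Filtering on E = m leaves {(19, 40, y, m, 6)}.
Projecting to E, A, D, F: {(m, 40, 19, 6)}
Filtering on E ≠ q leaves {(a, 30, 31, 5), (b, 12, 17, 16), (p, 24, 28, 31), (v, 12, 8, 5), (v, 17, 8, 5), (w, 40, 20, 11)}.
Taking the union: {(a, 30, 31, 5), (b, 12, 17, 16), (m, 40, 19, 6), (p, 24, 28, 31), (v, 12, 8, 5), (v, 17, 8, 5), (w, 40, 20, 11)}
Projecting to D, F, A: {(17, 16, 12), (19, 6, 40), (20, 11, 40), (28, 31, 24), (31, 5, 30), (8, 5, 12), (8, 5, 17)}

{(17, 16, 12), (19, 6, 40), (20, 11, 40), (28, 31, 24), (31, 5, 30), (8, 5, 12), (8, 5, 17)}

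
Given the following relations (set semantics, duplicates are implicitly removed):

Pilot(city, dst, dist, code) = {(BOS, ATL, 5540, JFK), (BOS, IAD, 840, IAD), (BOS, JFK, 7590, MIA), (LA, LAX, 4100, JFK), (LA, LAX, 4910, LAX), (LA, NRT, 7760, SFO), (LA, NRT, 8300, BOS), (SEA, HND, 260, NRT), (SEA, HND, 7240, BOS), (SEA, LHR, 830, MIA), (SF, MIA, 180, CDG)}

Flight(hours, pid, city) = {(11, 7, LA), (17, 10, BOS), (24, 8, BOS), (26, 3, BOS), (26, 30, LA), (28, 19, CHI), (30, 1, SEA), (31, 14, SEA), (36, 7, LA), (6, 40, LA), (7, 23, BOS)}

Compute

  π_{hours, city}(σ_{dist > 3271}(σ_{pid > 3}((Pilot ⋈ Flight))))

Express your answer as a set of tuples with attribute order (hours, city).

{(11, LA), (17, BOS), (24, BOS), (26, LA), (31, SEA), (36, LA), (6, LA), (7, BOS)}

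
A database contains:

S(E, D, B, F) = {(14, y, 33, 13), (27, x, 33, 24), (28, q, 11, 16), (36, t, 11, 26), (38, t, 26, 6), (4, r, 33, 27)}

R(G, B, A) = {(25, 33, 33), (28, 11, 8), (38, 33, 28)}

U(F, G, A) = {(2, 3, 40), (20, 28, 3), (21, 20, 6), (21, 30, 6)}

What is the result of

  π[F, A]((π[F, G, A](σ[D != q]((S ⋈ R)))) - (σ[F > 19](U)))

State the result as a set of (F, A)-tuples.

Joining S and R on B yields {(14, y, 33, 13, 25, 33), (14, y, 33, 13, 38, 28), (27, x, 33, 24, 25, 33), (27, x, 33, 24, 38, 28), (28, q, 11, 16, 28, 8), (36, t, 11, 26, 28, 8), (4, r, 33, 27, 25, 33), (4, r, 33, 27, 38, 28)}.
Selection D != q: {(14, y, 33, 13, 25, 33), (14, y, 33, 13, 38, 28), (27, x, 33, 24, 25, 33), (27, x, 33, 24, 38, 28), (36, t, 11, 26, 28, 8), (4, r, 33, 27, 25, 33), (4, r, 33, 27, 38, 28)}
π[F, G, A]: project onto (F, G, A) → {(13, 25, 33), (13, 38, 28), (24, 25, 33), (24, 38, 28), (26, 28, 8), (27, 25, 33), (27, 38, 28)}
Selection F > 19: {(20, 28, 3), (21, 20, 6), (21, 30, 6)}
Difference: {(13, 25, 33), (13, 38, 28), (24, 25, 33), (24, 38, 28), (26, 28, 8), (27, 25, 33), (27, 38, 28)} with {(20, 28, 3), (21, 20, 6), (21, 30, 6)} → {(13, 25, 33), (13, 38, 28), (24, 25, 33), (24, 38, 28), (26, 28, 8), (27, 25, 33), (27, 38, 28)}
π[F, A]: project onto (F, A) → {(13, 28), (13, 33), (24, 28), (24, 33), (26, 8), (27, 28), (27, 33)}

{(13, 28), (13, 33), (24, 28), (24, 33), (26, 8), (27, 28), (27, 33)}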